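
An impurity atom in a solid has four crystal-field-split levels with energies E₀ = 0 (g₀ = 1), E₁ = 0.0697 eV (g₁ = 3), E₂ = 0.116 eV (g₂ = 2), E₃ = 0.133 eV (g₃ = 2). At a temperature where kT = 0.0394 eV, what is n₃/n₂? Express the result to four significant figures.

0.6496

n₃/n₂ = (g₃/g₂) exp[−(E₃−E₂)/kT] = (2/2) × exp(−(0.017 eV)/(0.0394 eV)) = (2/2) × exp(-0.431472) = 0.6496.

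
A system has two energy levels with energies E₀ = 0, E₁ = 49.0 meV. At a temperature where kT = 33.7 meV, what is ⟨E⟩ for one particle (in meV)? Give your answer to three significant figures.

9.28 meV

Eᵢ/kT = 0, 1.4540.
Z = Σ e^(−Eᵢ/kT) = e^(−0) + e^(−1.4540) = 1.0000 + 0.23363 = 1.2336.
⟨E⟩ = Σ Eᵢ e^(−Eᵢ/kT) / Z = (0·1.0000 + 49.0·0.23363) / 1.2336 = 9.28 meV.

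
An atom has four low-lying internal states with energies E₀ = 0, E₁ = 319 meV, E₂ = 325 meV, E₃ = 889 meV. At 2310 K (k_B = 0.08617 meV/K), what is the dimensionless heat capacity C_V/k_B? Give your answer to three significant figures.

k_BT = 0.08617 × 2310 K = 199.05 meV.
Eᵢ/kT = 0, 1.6026, 1.6328, 4.4662.
Z = Σ e^(−Eᵢ/kT) = e^(−0) + e^(−1.6026) + e^(−1.6328) + e^(−4.4662) = 1.0000 + 0.20137 + 0.19538 + 0.011491 = 1.4082.
⟨E⟩ = 97.963 meV, ⟨E²⟩ = 35656 meV².
C_V/k_B = (⟨E²⟩ − ⟨E⟩²)/(kT)² = (35656 − 9596.7)/39621 = 0.658.

0.658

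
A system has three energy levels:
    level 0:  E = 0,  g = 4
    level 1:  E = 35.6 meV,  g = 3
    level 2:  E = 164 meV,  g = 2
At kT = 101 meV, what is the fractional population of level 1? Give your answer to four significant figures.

Eᵢ/kT = 0, 0.352475, 1.62376.
Z = Σ gᵢe^(−Eᵢ/kT) = 4·e^(−0) + 3·e^(−0.352475) + 2·e^(−1.62376) = 4.00000 + 2.10884 + 0.394312 = 6.50315.
P₁ = g₁ e^(−E₁/kT) / Z = 2.10884/6.50315 = 0.3243.

0.3243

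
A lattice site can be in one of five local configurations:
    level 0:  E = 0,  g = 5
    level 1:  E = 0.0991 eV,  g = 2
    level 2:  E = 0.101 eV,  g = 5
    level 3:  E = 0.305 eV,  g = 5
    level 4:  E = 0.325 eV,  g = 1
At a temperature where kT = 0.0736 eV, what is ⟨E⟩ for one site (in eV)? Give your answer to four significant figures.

0.03019 eV

Eᵢ/kT = 0, 1.34647, 1.37228, 4.14402, 4.41576.
Z = Σ gᵢe^(−Eᵢ/kT) = 5·e^(−0) + 2·e^(−1.34647) + 5·e^(−1.37228) + 5·e^(−4.14402) + 1·e^(−4.41576) = 5.00000 + 0.520314 + 1.26764 + 0.0792949 + 0.0120854 = 6.87933.
⟨E⟩ = Σ Eᵢ gᵢe^(−Eᵢ/kT) / Z = (0·5.00000 + 0.0991·0.520314 + 0.101·1.26764 + 0.305·0.0792949 + 0.325·0.0120854) / 6.87933 = 0.03019 eV.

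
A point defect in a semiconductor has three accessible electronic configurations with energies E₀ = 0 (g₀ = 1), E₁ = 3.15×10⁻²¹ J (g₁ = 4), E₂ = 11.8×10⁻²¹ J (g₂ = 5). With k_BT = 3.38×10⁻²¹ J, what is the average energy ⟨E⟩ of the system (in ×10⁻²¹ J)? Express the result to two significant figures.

2.5 ×10⁻²¹ J

Eᵢ/kT = 0, 0.9320, 3.491.
Z = Σ gᵢe^(−Eᵢ/kT) = 1·e^(−0) + 4·e^(−0.9320) + 5·e^(−3.491) = 1.000 + 1.575 + 0.1524 = 2.727.
⟨E⟩ = Σ Eᵢ gᵢe^(−Eᵢ/kT) / Z = (0·1.000 + 3.15·1.575 + 11.8·0.1524) / 2.727 = 2.5 ×10⁻²¹ J.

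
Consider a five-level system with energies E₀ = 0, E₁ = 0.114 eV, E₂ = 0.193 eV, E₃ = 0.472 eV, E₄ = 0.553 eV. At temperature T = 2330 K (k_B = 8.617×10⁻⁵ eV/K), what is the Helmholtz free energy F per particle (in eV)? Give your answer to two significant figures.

k_BT = 8.617×10⁻⁵ × 2330 K = 0.2008 eV.
Eᵢ/kT = 0, 0.5677, 0.9612, 2.351, 2.754.
Z = Σ e^(−Eᵢ/kT) = e^(−0) + e^(−0.5677) + e^(−0.9612) + e^(−2.351) + e^(−2.754) = 1.000 + 0.5668 + 0.3824 + 0.09527 + 0.06367 = 2.108.
F = −kT ln Z = −0.2008 × ln(2.108) = −0.2008 × 0.7457 = -0.15 eV.

-0.15 eV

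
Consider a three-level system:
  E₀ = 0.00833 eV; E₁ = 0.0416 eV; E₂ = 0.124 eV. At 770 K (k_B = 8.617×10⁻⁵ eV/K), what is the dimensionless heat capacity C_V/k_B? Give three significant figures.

k_BT = 8.617×10⁻⁵ × 770 K = 0.066351 eV.
Eᵢ/kT = 0.12554, 0.62697, 1.8688.
Z = Σ e^(−Eᵢ/kT) = e^(−0.12554) + e^(−0.62697) + e^(−1.8688) = 0.88202 + 0.53421 + 0.15431 = 1.5705.
⟨E⟩ = 0.031012 eV, ⟨E²⟩ = 0.0021384 eV².
C_V/k_B = (⟨E²⟩ − ⟨E⟩²)/(kT)² = (0.0021384 − 0.00096174)/0.0044025 = 0.267.

0.267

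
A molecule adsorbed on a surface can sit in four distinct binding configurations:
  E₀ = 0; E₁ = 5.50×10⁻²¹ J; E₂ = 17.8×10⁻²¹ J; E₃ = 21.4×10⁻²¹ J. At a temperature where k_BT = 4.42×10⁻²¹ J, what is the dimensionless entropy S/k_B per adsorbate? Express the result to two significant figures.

0.63

Eᵢ/kT = 0, 1.244, 4.027, 4.842.
Z = Σ e^(−Eᵢ/kT) = e^(−0) + e^(−1.244) + e^(−4.027) + e^(−4.842) = 1.000 + 0.2882 + 0.01783 + 0.007891 = 1.314.
⟨E⟩ = Σ EᵢPᵢ = 1.576 ×10⁻²¹ J.
S/k_B = ln Z + ⟨E⟩/kT = ln(1.314) + 1.576/4.42 = 0.2731 + 0.3566 = 0.63.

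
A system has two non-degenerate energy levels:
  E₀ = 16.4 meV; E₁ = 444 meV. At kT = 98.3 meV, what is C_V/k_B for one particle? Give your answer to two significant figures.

0.24

Eᵢ/kT = 0.1668, 4.517.
Z = Σ e^(−Eᵢ/kT) = e^(−0.1668) + e^(−4.517) = 0.8464 + 0.01092 = 0.8573.
⟨E⟩ = 21.85 meV, ⟨E²⟩ = 2777 meV².
C_V/k_B = (⟨E²⟩ − ⟨E⟩²)/(kT)² = (2777 − 477.4)/9663 = 0.24.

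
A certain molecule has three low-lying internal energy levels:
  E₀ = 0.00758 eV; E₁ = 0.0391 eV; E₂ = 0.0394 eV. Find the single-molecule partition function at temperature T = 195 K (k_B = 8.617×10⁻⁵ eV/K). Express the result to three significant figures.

Z = 0.830

k_BT = 8.617×10⁻⁵ × 195 K = 0.016803 eV.
Eᵢ/kT = 0.45111, 2.3270, 2.3448.
Z = Σ e^(−Eᵢ/kT) = e^(−0.45111) + e^(−2.3270) + e^(−2.3448) = 0.63692 + 0.097588 + 0.095866 = 0.83037.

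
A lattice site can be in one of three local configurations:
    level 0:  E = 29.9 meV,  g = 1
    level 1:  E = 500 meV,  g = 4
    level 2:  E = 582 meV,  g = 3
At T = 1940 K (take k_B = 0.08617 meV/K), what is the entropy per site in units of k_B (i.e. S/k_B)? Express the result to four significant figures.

k_BT = 0.08617 × 1940 K = 167.170 meV.
Eᵢ/kT = 0.178860, 2.99097, 3.48149.
Z = Σ gᵢe^(−Eᵢ/kT) = 1·e^(−0.178860) + 4·e^(−2.99097) + 3·e^(−3.48149) = 0.836223 + 0.200955 + 0.0922846 = 1.12946.
⟨E⟩ = Σ EᵢPᵢ = 158.651 meV.
S/k_B = ln Z + ⟨E⟩/kT = ln(1.12946) + 158.651/167.170 = 0.121740 + 0.949040 = 1.071.

1.071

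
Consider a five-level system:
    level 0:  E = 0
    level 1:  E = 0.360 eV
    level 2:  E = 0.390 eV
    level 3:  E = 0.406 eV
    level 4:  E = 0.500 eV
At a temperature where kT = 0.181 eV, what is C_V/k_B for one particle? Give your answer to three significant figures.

Eᵢ/kT = 0, 1.9890, 2.1547, 2.2431, 2.7624.
Z = Σ e^(−Eᵢ/kT) = e^(−0) + e^(−1.9890) + e^(−2.1547) + e^(−2.2431) + e^(−2.7624) = 1.0000 + 0.13683 + 0.11594 + 0.10613 + 0.063140 = 1.4220.
⟨E⟩ = 0.11894 eV, ⟨E²⟩ = 0.048275 eV².
C_V/k_B = (⟨E²⟩ − ⟨E⟩²)/(kT)² = (0.048275 − 0.014147)/0.032761 = 1.04.

1.04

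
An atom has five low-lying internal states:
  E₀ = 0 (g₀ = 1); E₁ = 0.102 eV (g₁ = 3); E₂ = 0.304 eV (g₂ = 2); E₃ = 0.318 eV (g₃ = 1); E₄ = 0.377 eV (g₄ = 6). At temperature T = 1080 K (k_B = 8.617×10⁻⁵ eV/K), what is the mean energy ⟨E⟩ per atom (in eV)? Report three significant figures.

k_BT = 8.617×10⁻⁵ × 1080 K = 0.093064 eV.
Eᵢ/kT = 0, 1.0960, 3.2666, 3.4170, 4.0510.
Z = Σ gᵢe^(−Eᵢ/kT) = 1·e^(−0) + 3·e^(−1.0960) + 2·e^(−3.2666) + 1·e^(−3.4170) + 6·e^(−4.0510) = 1.0000 + 1.0026 + 0.076272 + 0.032811 + 0.10443 = 2.2161.
⟨E⟩ = Σ Eᵢ gᵢe^(−Eᵢ/kT) / Z = (0·1.0000 + 0.102·1.0026 + 0.304·0.076272 + 0.318·0.032811 + 0.377·0.10443) / 2.2161 = 0.0791 eV.

0.0791 eV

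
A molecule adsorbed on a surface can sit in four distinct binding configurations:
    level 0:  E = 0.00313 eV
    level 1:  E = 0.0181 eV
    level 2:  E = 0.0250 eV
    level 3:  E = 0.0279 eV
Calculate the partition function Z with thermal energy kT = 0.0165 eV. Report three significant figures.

Eᵢ/kT = 0.18970, 1.0970, 1.5152, 1.6909.
Z = Σ e^(−Eᵢ/kT) = e^(−0.18970) + e^(−1.0970) + e^(−1.5152) + e^(−1.6909) = 0.82721 + 0.33387 + 0.21976 + 0.18435 = 1.5652.

Z = 1.57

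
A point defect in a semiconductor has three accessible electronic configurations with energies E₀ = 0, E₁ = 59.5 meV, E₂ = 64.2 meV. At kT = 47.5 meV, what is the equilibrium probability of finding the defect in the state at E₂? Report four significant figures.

Eᵢ/kT = 0, 1.25263, 1.35158.
Z = Σ e^(−Eᵢ/kT) = e^(−0) + e^(−1.25263) + e^(−1.35158) = 1.00000 + 0.285752 + 0.258831 = 1.54458.
P₂ = e^(−E₂/kT) / Z = 0.258831/1.54458 = 0.1676.

0.1676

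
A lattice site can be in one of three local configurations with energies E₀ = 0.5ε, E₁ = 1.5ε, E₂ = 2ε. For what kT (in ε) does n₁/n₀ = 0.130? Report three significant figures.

n₁/n₀ = exp[−(E₁−E₀)/kT] = 0.130.
⇒ (E₁−E₀)/kT = ln(1/0.130) = ln(7.6923) = 2.0402.
kT = 1.0ε / 2.0402 = 0.490 ε.

0.490 ε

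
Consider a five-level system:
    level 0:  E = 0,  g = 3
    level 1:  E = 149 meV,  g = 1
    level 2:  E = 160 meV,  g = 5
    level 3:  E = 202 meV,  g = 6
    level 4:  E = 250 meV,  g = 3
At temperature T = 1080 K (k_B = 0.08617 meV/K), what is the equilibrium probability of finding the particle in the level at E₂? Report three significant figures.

k_BT = 0.08617 × 1080 K = 93.064 meV.
Eᵢ/kT = 0, 1.6010, 1.7192, 2.1705, 2.6863.
Z = Σ gᵢe^(−Eᵢ/kT) = 3·e^(−0) + 1·e^(−1.6010) + 5·e^(−1.7192) + 6·e^(−2.1705) + 3·e^(−2.6863) = 3.0000 + 0.20169 + 0.89605 + 0.68472 + 0.20440 = 4.9869.
P₂ = g₂ e^(−E₂/kT) / Z = 0.89605/4.9869 = 0.180.

0.180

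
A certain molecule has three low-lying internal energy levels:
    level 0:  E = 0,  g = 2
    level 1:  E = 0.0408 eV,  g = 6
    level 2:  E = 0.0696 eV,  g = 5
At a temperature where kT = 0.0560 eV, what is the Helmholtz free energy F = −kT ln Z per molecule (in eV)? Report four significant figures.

Eᵢ/kT = 0, 0.728571, 1.24286.
Z = Σ gᵢe^(−Eᵢ/kT) = 2·e^(−0) + 6·e^(−0.728571) + 5·e^(−1.24286) = 2.00000 + 2.89559 + 1.44279 = 6.33838.
F = −kT ln Z = −0.0560 × ln(6.33838) = −0.0560 × 1.84662 = -0.1034 eV.

-0.1034 eV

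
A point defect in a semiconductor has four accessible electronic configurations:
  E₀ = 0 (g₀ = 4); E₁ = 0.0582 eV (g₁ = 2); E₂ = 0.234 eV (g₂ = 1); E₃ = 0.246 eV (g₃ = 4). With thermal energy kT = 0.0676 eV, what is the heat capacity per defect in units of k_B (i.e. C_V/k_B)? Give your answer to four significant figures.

0.4208

Eᵢ/kT = 0, 0.860947, 3.46154, 3.63905.
Z = Σ gᵢe^(−Eᵢ/kT) = 4·e^(−0) + 2·e^(−0.860947) + 1·e^(−3.46154) + 4·e^(−3.63905) = 4.00000 + 0.845523 + 0.0313814 + 0.105109 = 4.98201.
⟨E⟩ = 0.0165414 eV, ⟨E²⟩ = 0.00219652 eV².
C_V/k_B = (⟨E²⟩ − ⟨E⟩²)/(kT)² = (0.00219652 − 0.000273618)/0.00456976 = 0.4208.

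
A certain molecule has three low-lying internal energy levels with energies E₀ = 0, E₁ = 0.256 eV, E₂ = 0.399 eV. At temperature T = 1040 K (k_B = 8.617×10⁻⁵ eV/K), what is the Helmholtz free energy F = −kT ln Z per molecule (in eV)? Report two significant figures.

k_BT = 8.617×10⁻⁵ × 1040 K = 0.08962 eV.
Eᵢ/kT = 0, 2.857, 4.452.
Z = Σ e^(−Eᵢ/kT) = e^(−0) + e^(−2.857) + e^(−4.452) = 1.000 + 0.05744 + 0.01166 = 1.069.
F = −kT ln Z = −0.08962 × ln(1.069) = −0.08962 × 0.06672 = -0.0060 eV.

-0.0060 eV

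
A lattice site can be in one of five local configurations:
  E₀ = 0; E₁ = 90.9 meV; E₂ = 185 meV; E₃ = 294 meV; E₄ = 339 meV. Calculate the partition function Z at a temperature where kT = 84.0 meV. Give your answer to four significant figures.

Eᵢ/kT = 0, 1.08214, 2.20238, 3.50000, 4.03571.
Z = Σ e^(−Eᵢ/kT) = e^(−0) + e^(−1.08214) + e^(−2.20238) + e^(−3.50000) + e^(−4.03571) = 1.00000 + 0.338870 + 0.110540 + 0.0301974 + 0.0176731 = 1.49728.

Z = 1.497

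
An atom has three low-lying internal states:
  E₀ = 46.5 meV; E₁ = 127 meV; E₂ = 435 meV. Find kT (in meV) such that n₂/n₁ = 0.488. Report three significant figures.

429 meV

n₂/n₁ = exp[−(E₂−E₁)/kT] = 0.488.
⇒ (E₂−E₁)/kT = ln(1/0.488) = ln(2.0492) = 0.71745.
kT = 308 meV / 0.71745 = 429 meV.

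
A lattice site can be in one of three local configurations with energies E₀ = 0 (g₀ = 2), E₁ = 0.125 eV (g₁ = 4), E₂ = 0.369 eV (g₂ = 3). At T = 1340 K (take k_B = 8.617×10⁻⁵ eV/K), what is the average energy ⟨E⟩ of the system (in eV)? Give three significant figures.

k_BT = 8.617×10⁻⁵ × 1340 K = 0.11547 eV.
Eᵢ/kT = 0, 1.0825, 3.1956.
Z = Σ gᵢe^(−Eᵢ/kT) = 2·e^(−0) + 4·e^(−1.0825) + 3·e^(−3.1956) = 2.0000 + 1.3550 + 0.12283 = 3.4778.
⟨E⟩ = Σ Eᵢ gᵢe^(−Eᵢ/kT) / Z = (0·2.0000 + 0.125·1.3550 + 0.369·0.12283) / 3.4778 = 0.0617 eV.

0.0617 eV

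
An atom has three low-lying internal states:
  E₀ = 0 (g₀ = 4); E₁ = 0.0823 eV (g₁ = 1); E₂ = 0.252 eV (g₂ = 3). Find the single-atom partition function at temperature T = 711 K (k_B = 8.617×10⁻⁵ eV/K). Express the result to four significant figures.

k_BT = 8.617×10⁻⁵ × 711 K = 0.0612669 eV.
Eᵢ/kT = 0, 1.34330, 4.11315.
Z = Σ gᵢe^(−Eᵢ/kT) = 4·e^(−0) + 1·e^(−1.34330) + 3·e^(−4.11315) = 4.00000 + 0.260983 + 0.0490685 = 4.31005.

Z = 4.310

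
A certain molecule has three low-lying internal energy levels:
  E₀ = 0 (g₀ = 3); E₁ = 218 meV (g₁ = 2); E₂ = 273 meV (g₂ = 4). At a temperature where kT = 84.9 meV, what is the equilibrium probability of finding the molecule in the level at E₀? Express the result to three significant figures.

0.905

Eᵢ/kT = 0, 2.5677, 3.2155.
Z = Σ gᵢe^(−Eᵢ/kT) = 3·e^(−0) + 2·e^(−2.5677) + 4·e^(−3.2155) = 3.0000 + 0.15342 + 0.16054 = 3.3140.
P₀ = g₀ e^(−E₀/kT) / Z = 3.0000/3.3140 = 0.905.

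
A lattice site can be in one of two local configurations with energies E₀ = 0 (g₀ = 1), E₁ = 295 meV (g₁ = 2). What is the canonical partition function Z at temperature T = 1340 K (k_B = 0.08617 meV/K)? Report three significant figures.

k_BT = 0.08617 × 1340 K = 115.47 meV.
Eᵢ/kT = 0, 2.5548.
Z = Σ gᵢe^(−Eᵢ/kT) = 1·e^(−0) + 2·e^(−2.5548) = 1.0000 + 0.15542 = 1.1554.

Z = 1.16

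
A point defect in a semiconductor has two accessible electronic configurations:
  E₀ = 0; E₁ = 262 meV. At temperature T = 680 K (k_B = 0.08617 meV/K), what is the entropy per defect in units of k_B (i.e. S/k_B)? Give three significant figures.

0.0619

k_BT = 0.08617 × 680 K = 58.596 meV.
Eᵢ/kT = 0, 4.4713.
Z = Σ e^(−Eᵢ/kT) = e^(−0) + e^(−4.4713) = 1.0000 + 0.011432 = 1.0114.
⟨E⟩ = Σ EᵢPᵢ = 2.9614 meV.
S/k_B = ln Z + ⟨E⟩/kT = ln(1.0114) + 2.9614/58.596 = 0.011336 + 0.050539 = 0.0619.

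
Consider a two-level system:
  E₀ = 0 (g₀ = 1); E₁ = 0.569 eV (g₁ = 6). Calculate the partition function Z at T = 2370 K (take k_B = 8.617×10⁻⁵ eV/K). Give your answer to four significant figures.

k_BT = 8.617×10⁻⁵ × 2370 K = 0.204223 eV.
Eᵢ/kT = 0, 2.78617.
Z = Σ gᵢe^(−Eᵢ/kT) = 1·e^(−0) + 6·e^(−2.78617) = 1.00000 + 0.369941 = 1.36994.

Z = 1.370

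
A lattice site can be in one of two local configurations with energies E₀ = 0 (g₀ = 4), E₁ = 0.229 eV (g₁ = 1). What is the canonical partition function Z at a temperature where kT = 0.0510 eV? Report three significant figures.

Eᵢ/kT = 0, 4.4902.
Z = Σ gᵢe^(−Eᵢ/kT) = 4·e^(−0) + 1·e^(−4.4902) = 4.0000 + 0.011218 = 4.0112.

Z = 4.01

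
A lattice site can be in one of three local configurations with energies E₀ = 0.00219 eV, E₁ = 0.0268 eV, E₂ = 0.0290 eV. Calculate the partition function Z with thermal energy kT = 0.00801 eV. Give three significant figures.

Z = 0.823

Eᵢ/kT = 0.27341, 3.3458, 3.6205.
Z = Σ e^(−Eᵢ/kT) = e^(−0.27341) + e^(−3.3458) + e^(−3.6205) = 0.76078 + 0.035232 + 0.026769 = 0.82278.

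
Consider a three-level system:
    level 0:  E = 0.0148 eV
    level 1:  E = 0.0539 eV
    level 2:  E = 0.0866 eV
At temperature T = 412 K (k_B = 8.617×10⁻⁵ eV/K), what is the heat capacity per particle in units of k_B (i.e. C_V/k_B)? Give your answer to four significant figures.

k_BT = 8.617×10⁻⁵ × 412 K = 0.0355020 eV.
Eᵢ/kT = 0.416878, 1.51822, 2.43930.
Z = Σ e^(−Eᵢ/kT) = e^(−0.416878) + e^(−1.51822) + e^(−2.43930) = 0.659101 + 0.219102 + 0.0872219 = 0.965425.
⟨E⟩ = 0.0301605 eV, ⟨E²⟩ = 0.00148643 eV².
C_V/k_B = (⟨E²⟩ − ⟨E⟩²)/(kT)² = (0.00148643 − 0.000909656)/0.00126039 = 0.4576.

0.4576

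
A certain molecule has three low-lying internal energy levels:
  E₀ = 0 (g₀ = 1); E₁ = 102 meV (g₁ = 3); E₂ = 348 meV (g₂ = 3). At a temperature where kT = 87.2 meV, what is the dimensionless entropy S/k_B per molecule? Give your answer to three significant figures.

Eᵢ/kT = 0, 1.1697, 3.9908.
Z = Σ gᵢe^(−Eᵢ/kT) = 1·e^(−0) + 3·e^(−1.1697) + 3·e^(−3.9908) = 1.0000 + 0.93138 + 0.055455 = 1.9868.
⟨E⟩ = Σ EᵢPᵢ = 57.529 meV.
S/k_B = ln Z + ⟨E⟩/kT = ln(1.9868) + 57.529/87.2 = 0.68653 + 0.65974 = 1.35.

1.35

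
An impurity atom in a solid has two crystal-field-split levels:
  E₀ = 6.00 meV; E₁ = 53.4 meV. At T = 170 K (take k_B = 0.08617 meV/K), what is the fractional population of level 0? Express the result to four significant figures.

0.9622

k_BT = 0.08617 × 170 K = 14.6489 meV.
Eᵢ/kT = 0.409587, 3.64532.
Z = Σ e^(−Eᵢ/kT) = e^(−0.409587) + e^(−3.64532) = 0.663924 + 0.0261131 = 0.690037.
P₀ = e^(−E₀/kT) / Z = 0.663924/0.690037 = 0.9622.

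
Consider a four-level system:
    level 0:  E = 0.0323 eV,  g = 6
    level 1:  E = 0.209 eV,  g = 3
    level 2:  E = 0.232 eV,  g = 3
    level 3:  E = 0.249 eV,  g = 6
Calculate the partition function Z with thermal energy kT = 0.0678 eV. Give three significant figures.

Eᵢ/kT = 0.47640, 3.0826, 3.4218, 3.6726.
Z = Σ gᵢe^(−Eᵢ/kT) = 6·e^(−0.47640) + 3·e^(−3.0826) + 3·e^(−3.4218) + 6·e^(−3.6726) = 3.7261 + 0.13752 + 0.097961 + 0.15246 = 4.1140.

Z = 4.11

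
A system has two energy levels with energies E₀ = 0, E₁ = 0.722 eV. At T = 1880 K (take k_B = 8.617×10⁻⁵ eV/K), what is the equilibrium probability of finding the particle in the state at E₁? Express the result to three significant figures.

0.0115

k_BT = 8.617×10⁻⁵ × 1880 K = 0.16200 eV.
Eᵢ/kT = 0, 4.4568.
Z = Σ e^(−Eᵢ/kT) = e^(−0) + e^(−4.4568) = 1.0000 + 0.011599 = 1.0116.
P₁ = e^(−E₁/kT) / Z = 0.011599/1.0116 = 0.0115.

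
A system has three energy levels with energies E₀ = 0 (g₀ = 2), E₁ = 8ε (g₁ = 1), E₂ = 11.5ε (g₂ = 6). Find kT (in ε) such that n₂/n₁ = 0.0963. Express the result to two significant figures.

0.85 ε

n₂/n₁ = (g₂/g₁) exp[−(E₂−E₁)/kT] = 0.0963.
⇒ (E₂−E₁)/kT = ln((6/1)/0.0963) = ln(62.31) = 4.132.
kT = 3.5ε / 4.132 = 0.85 ε.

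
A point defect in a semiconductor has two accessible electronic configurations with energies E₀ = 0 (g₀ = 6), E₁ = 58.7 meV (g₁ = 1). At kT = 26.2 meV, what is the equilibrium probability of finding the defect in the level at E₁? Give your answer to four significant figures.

0.01743

Eᵢ/kT = 0, 2.24046.
Z = Σ gᵢe^(−Eᵢ/kT) = 6·e^(−0) + 1·e^(−2.24046) = 6.00000 + 0.106410 = 6.10641.
P₁ = g₁ e^(−E₁/kT) / Z = 0.106410/6.10641 = 0.01743.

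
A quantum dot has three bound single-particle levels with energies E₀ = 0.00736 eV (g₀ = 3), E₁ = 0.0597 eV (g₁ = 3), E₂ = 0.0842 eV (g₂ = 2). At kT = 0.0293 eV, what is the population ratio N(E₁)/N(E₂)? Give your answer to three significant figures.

3.46

n₁/n₂ = (g₁/g₂) exp[−(E₁−E₂)/kT] = (3/2) × exp(−(-0.0245 eV)/(0.0293 eV)) = (3/2) × exp(0.83618) = 3.46.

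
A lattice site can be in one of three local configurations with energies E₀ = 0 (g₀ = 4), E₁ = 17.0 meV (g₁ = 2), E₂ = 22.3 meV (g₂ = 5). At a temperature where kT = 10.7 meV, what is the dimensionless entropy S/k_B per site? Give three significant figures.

Eᵢ/kT = 0, 1.5888, 2.0841.
Z = Σ gᵢe^(−Eᵢ/kT) = 4·e^(−0) + 2·e^(−1.5888) + 5·e^(−2.0841) = 4.0000 + 0.40834 + 0.62210 = 5.0304.
⟨E⟩ = Σ EᵢPᵢ = 4.1378 meV.
S/k_B = ln Z + ⟨E⟩/kT = ln(5.0304) + 4.1378/10.7 = 1.6155 + 0.38671 = 2.00.

2.00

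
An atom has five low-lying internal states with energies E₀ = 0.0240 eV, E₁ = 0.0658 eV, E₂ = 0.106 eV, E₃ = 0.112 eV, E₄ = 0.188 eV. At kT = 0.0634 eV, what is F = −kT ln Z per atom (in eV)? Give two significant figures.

-0.024 eV

Eᵢ/kT = 0.3785, 1.038, 1.672, 1.767, 2.965.
Z = Σ e^(−Eᵢ/kT) = e^(−0.3785) + e^(−1.038) + e^(−1.672) + e^(−1.767) + e^(−2.965) = 0.6849 + 0.3542 + 0.1879 + 0.1708 + 0.05156 = 1.449.
F = −kT ln Z = −0.0634 × ln(1.449) = −0.0634 × 0.3709 = -0.024 eV.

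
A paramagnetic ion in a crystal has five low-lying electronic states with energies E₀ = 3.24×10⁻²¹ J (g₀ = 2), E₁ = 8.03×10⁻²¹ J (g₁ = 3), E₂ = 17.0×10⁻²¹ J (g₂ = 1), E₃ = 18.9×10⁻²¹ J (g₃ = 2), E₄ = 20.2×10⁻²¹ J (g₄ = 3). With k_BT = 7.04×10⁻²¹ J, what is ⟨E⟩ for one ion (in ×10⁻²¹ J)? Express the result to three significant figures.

7.38 ×10⁻²¹ J

Eᵢ/kT = 0.46023, 1.1406, 2.4148, 2.6847, 2.8693.
Z = Σ gᵢe^(−Eᵢ/kT) = 2·e^(−0.46023) + 3·e^(−1.1406) + 1·e^(−2.4148) + 2·e^(−2.6847) + 3·e^(−2.8693) = 1.2623 + 0.95888 + 0.089385 + 0.13648 + 0.17022 = 2.6173.
⟨E⟩ = Σ Eᵢ gᵢe^(−Eᵢ/kT) / Z = (3.24·1.2623 + 8.03·0.95888 + 17.0·0.089385 + 18.9·0.13648 + 20.2·0.17022) / 2.6173 = 7.38 ×10⁻²¹ J.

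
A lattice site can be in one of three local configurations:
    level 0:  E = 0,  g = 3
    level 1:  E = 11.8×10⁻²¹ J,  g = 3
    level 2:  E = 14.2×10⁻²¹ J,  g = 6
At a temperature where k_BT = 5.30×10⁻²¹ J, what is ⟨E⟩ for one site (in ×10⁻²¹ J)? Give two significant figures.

Eᵢ/kT = 0, 2.226, 2.679.
Z = Σ gᵢe^(−Eᵢ/kT) = 3·e^(−0) + 3·e^(−2.226) + 6·e^(−2.679) = 3.000 + 0.3239 + 0.4118 = 3.736.
⟨E⟩ = Σ Eᵢ gᵢe^(−Eᵢ/kT) / Z = (0·3.000 + 11.8·0.3239 + 14.2·0.4118) / 3.736 = 2.6 ×10⁻²¹ J.

2.6 ×10⁻²¹ J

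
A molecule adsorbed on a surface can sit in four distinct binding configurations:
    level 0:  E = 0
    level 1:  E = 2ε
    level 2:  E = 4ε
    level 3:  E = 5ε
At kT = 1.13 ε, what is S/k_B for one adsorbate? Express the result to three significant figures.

Eᵢ/kT = 0, 1.7699, 3.5398, 4.4248.
Z = Σ e^(−Eᵢ/kT) = e^(−0) + e^(−1.7699) + e^(−3.5398) + e^(−4.4248) = 1.0000 + 0.17035 + 0.029019 + 0.011977 = 1.2113.
⟨E⟩ = Σ EᵢPᵢ = 0.42653 ε.
S/k_B = ln Z + ⟨E⟩/kT = ln(1.2113) + 0.42653/1.13 = 0.19169 + 0.37746 = 0.569.

0.569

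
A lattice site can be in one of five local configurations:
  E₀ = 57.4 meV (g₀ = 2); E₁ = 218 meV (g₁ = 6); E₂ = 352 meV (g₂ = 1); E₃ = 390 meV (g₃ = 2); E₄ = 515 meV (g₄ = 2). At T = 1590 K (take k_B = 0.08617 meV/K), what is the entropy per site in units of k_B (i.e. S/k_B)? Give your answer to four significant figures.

k_BT = 0.08617 × 1590 K = 137.010 meV.
Eᵢ/kT = 0.418948, 1.59112, 2.56916, 2.84651, 3.75885.
Z = Σ gᵢe^(−Eᵢ/kT) = 2·e^(−0.418948) + 6·e^(−1.59112) + 1·e^(−2.56916) + 2·e^(−2.84651) + 2·e^(−3.75885) = 1.31548 + 1.22218 + 0.0765999 + 0.116093 + 0.0466211 = 2.77697.
⟨E⟩ = Σ EᵢPᵢ = 157.795 meV.
S/k_B = ln Z + ⟨E⟩/kT = ln(2.77697) + 157.795/137.010 = 1.02136 + 1.15170 = 2.173.

2.173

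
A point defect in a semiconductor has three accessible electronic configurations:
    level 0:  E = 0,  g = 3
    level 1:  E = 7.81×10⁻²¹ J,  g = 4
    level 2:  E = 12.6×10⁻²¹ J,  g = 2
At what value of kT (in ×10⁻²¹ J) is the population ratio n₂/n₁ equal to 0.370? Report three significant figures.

n₂/n₁ = (g₂/g₁) exp[−(E₂−E₁)/kT] = 0.370.
⇒ (E₂−E₁)/kT = ln((2/4)/0.370) = ln(1.3514) = 0.30114.
kT = 4.79 ×10⁻²¹ J / 0.30114 = 15.9 ×10⁻²¹ J.

15.9 ×10⁻²¹ J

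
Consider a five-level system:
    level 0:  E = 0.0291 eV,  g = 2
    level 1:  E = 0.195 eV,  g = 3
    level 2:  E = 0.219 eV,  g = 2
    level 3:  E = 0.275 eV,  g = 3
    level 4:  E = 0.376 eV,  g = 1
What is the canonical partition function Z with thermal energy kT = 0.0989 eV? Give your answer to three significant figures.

Z = 2.33

Eᵢ/kT = 0.29424, 1.9717, 2.2144, 2.7806, 3.8018.
Z = Σ gᵢe^(−Eᵢ/kT) = 2·e^(−0.29424) + 3·e^(−1.9717) + 2·e^(−2.2144) + 3·e^(−2.7806) + 1·e^(−3.8018) = 1.4902 + 0.41766 + 0.21844 + 0.18600 + 0.022331 = 2.3346.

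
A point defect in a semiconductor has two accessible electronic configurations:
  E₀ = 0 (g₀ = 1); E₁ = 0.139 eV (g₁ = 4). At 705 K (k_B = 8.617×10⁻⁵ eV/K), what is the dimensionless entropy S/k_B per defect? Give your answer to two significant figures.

k_BT = 8.617×10⁻⁵ × 705 K = 0.06075 eV.
Eᵢ/kT = 0, 2.288.
Z = Σ gᵢe^(−Eᵢ/kT) = 1·e^(−0) + 4·e^(−2.288) = 1.000 + 0.4059 = 1.406.
⟨E⟩ = Σ EᵢPᵢ = 0.04013 eV.
S/k_B = ln Z + ⟨E⟩/kT = ln(1.406) + 0.04013/0.06075 = 0.3407 + 0.6606 = 1.0.

1.0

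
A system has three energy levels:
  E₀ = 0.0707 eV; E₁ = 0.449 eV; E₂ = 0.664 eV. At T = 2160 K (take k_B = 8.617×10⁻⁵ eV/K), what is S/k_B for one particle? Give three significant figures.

k_BT = 8.617×10⁻⁵ × 2160 K = 0.18613 eV.
Eᵢ/kT = 0.37984, 2.4123, 3.5674.
Z = Σ e^(−Eᵢ/kT) = e^(−0.37984) + e^(−2.4123) + e^(−3.5674) = 0.68397 + 0.089609 + 0.028229 = 0.80181.
⟨E⟩ = Σ EᵢPᵢ = 0.13387 eV.
S/k_B = ln Z + ⟨E⟩/kT = ln(0.80181) + 0.13387/0.18613 = -0.22088 + 0.71923 = 0.498.

0.498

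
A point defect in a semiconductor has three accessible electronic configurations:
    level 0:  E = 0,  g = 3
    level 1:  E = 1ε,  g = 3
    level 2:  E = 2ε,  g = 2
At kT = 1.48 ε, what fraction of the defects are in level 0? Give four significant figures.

Eᵢ/kT = 0, 0.675676, 1.35135.
Z = Σ gᵢe^(−Eᵢ/kT) = 3·e^(−0) + 3·e^(−0.675676) + 2·e^(−1.35135) = 3.00000 + 1.52644 + 0.517781 = 5.04422.
P₀ = g₀ e^(−E₀/kT) / Z = 3.00000/5.04422 = 0.5947.

0.5947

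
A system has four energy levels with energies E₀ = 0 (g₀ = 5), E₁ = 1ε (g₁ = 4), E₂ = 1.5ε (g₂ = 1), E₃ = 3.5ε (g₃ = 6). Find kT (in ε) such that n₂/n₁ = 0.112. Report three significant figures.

0.623 ε

n₂/n₁ = (g₂/g₁) exp[−(E₂−E₁)/kT] = 0.112.
⇒ (E₂−E₁)/kT = ln((1/4)/0.112) = ln(2.2321) = 0.80294.
kT = 0.5ε / 0.80294 = 0.623 ε.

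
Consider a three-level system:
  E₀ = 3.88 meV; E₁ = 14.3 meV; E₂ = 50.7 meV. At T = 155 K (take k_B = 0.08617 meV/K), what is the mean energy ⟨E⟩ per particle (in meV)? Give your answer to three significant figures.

8.03 meV

k_BT = 0.08617 × 155 K = 13.356 meV.
Eᵢ/kT = 0.29051, 1.0707, 3.7960.
Z = Σ e^(−Eᵢ/kT) = e^(−0.29051) + e^(−1.0707) + e^(−3.7960) = 0.74788 + 0.34277 + 0.022460 = 1.1131.
⟨E⟩ = Σ Eᵢ e^(−Eᵢ/kT) / Z = (3.88·0.74788 + 14.3·0.34277 + 50.7·0.022460) / 1.1131 = 8.03 meV.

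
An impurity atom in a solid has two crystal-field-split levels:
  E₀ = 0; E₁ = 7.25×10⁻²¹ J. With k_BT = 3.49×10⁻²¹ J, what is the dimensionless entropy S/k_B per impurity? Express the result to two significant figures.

Eᵢ/kT = 0, 2.077.
Z = Σ e^(−Eᵢ/kT) = e^(−0) + e^(−2.077) = 1.000 + 0.1253 = 1.125.
⟨E⟩ = Σ EᵢPᵢ = 0.8075 ×10⁻²¹ J.
S/k_B = ln Z + ⟨E⟩/kT = ln(1.125) + 0.8075/3.49 = 0.1178 + 0.2314 = 0.35.

0.35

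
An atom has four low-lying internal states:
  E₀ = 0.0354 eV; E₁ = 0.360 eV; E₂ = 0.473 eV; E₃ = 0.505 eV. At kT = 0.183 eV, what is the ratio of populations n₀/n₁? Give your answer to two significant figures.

5.9

n₀/n₁ = exp[−(E₀−E₁)/kT] = exp(−(-0.3246 eV)/(0.183 eV)) = exp(1.774) = 5.9.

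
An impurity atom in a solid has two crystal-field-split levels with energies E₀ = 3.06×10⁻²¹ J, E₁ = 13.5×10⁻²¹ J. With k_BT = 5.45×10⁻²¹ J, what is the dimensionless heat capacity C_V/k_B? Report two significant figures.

0.41

Eᵢ/kT = 0.5615, 2.477.
Z = Σ e^(−Eᵢ/kT) = e^(−0.5615) + e^(−2.477) = 0.5704 + 0.08399 = 0.6544.
⟨E⟩ = 4.400, ⟨E²⟩ = 31.55.
C_V/k_B = (⟨E²⟩ − ⟨E⟩²)/(kT)² = (31.55 − 19.36)/29.70 = 0.41.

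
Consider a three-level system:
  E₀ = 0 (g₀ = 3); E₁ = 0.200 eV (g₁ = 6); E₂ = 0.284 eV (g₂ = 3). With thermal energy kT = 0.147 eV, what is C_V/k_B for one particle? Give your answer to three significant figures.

Eᵢ/kT = 0, 1.3605, 1.9320.
Z = Σ gᵢe^(−Eᵢ/kT) = 3·e^(−0) + 6·e^(−1.3605) + 3·e^(−1.9320) = 3.0000 + 1.5392 + 0.43457 = 4.9738.
⟨E⟩ = 0.086706 eV, ⟨E²⟩ = 0.019426 eV².
C_V/k_B = (⟨E²⟩ − ⟨E⟩²)/(kT)² = (0.019426 − 0.0075179)/0.021609 = 0.551.

0.551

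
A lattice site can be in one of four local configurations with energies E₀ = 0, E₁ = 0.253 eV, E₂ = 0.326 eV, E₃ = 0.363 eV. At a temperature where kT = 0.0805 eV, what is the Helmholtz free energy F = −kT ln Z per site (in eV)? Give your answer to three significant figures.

Eᵢ/kT = 0, 3.1429, 4.0497, 4.5093.
Z = Σ e^(−Eᵢ/kT) = e^(−0) + e^(−3.1429) + e^(−4.0497) + e^(−4.5093) = 1.0000 + 0.043157 + 0.017428 + 0.011006 = 1.0716.
F = −kT ln Z = −0.0805 × ln(1.0716) = −0.0805 × 0.069153 = -0.00557 eV.

-0.00557 eV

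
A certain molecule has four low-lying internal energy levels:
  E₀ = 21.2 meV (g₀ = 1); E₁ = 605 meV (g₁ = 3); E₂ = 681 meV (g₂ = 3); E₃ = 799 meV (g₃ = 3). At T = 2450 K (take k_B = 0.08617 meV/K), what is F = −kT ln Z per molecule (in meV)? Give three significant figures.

-49.2 meV

k_BT = 0.08617 × 2450 K = 211.12 meV.
Eᵢ/kT = 0.10042, 2.8657, 3.2257, 3.7846.
Z = Σ gᵢe^(−Eᵢ/kT) = 1·e^(−0.10042) + 3·e^(−2.8657) + 3·e^(−3.2257) + 3·e^(−3.7846) = 0.90446 + 0.17083 + 0.11918 + 0.068154 = 1.2626.
F = −kT ln Z = −211.12 × ln(1.2626) = −211.12 × 0.23317 = -49.2 meV.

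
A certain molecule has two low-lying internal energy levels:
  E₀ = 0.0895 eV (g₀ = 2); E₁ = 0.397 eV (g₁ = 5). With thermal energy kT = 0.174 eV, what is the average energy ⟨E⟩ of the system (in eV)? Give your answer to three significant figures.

0.182 eV

Eᵢ/kT = 0.51437, 2.2816.
Z = Σ gᵢe^(−Eᵢ/kT) = 2·e^(−0.51437) + 5·e^(−2.2816) = 1.1958 + 0.51060 = 1.7064.
⟨E⟩ = Σ Eᵢ gᵢe^(−Eᵢ/kT) / Z = (0.0895·1.1958 + 0.397·0.51060) / 1.7064 = 0.182 eV.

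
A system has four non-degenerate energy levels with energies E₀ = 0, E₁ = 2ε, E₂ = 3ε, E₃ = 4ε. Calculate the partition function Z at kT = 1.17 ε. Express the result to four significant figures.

Z = 1.291

Eᵢ/kT = 0, 1.70940, 2.56410, 3.41880.
Z = Σ e^(−Eᵢ/kT) = e^(−0) + e^(−1.70940) + e^(−2.56410) + e^(−3.41880) = 1.00000 + 0.180974 + 0.0769884 + 0.0327517 = 1.29071.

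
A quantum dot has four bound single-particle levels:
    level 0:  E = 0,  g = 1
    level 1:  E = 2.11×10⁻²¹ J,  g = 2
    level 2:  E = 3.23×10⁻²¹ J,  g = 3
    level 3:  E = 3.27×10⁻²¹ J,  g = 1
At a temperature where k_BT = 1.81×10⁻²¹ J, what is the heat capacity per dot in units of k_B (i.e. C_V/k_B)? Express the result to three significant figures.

0.600

Eᵢ/kT = 0, 1.1657, 1.7845, 1.8066.
Z = Σ gᵢe^(−Eᵢ/kT) = 1·e^(−0) + 2·e^(−1.1657) + 3·e^(−1.7845) + 1·e^(−1.8066) = 1.0000 + 0.62341 + 0.50364 + 0.16421 = 2.2913.
⟨E⟩ = 1.5184, ⟨E²⟩ = 4.2708.
C_V/k_B = (⟨E²⟩ − ⟨E⟩²)/(kT)² = (4.2708 − 2.3055)/3.2761 = 0.600.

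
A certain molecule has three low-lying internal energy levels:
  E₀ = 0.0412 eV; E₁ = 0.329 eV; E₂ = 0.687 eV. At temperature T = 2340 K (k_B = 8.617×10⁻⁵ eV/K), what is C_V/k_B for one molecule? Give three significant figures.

k_BT = 8.617×10⁻⁵ × 2340 K = 0.20164 eV.
Eᵢ/kT = 0.20432, 1.6316, 3.4071.
Z = Σ e^(−Eᵢ/kT) = e^(−0.20432) + e^(−1.6316) + e^(−3.4071) = 0.81520 + 0.19562 + 0.033137 = 1.0440.
⟨E⟩ = 0.11562 eV, ⟨E²⟩ = 0.036588 eV².
C_V/k_B = (⟨E²⟩ − ⟨E⟩²)/(kT)² = (0.036588 − 0.013368)/0.040659 = 0.571.

0.571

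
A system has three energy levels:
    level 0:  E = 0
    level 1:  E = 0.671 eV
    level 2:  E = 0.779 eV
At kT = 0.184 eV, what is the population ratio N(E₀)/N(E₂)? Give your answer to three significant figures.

n₀/n₂ = exp[−(E₀−E₂)/kT] = exp(−(-0.779 eV)/(0.184 eV)) = exp(4.2337) = 69.0.

69.0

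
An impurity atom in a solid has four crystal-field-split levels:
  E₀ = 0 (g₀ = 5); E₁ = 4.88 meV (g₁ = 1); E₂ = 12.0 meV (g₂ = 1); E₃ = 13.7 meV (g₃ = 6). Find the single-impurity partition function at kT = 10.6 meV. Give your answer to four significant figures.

Z = 7.601

Eᵢ/kT = 0, 0.460377, 1.13208, 1.29245.
Z = Σ gᵢe^(−Eᵢ/kT) = 5·e^(−0) + 1·e^(−0.460377) + 1·e^(−1.13208) + 6·e^(−1.29245) = 5.00000 + 0.631046 + 0.322362 + 1.64758 = 7.60099.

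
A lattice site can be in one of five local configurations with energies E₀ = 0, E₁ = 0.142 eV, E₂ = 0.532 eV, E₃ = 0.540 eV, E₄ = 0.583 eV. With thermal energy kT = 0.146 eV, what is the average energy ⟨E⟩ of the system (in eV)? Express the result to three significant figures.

Eᵢ/kT = 0, 0.97260, 3.6438, 3.6986, 3.9932.
Z = Σ e^(−Eᵢ/kT) = e^(−0) + e^(−0.97260) + e^(−3.6438) + e^(−3.6986) + e^(−3.9932) = 1.0000 + 0.37810 + 0.026153 + 0.024758 + 0.018441 = 1.4475.
⟨E⟩ = Σ Eᵢ e^(−Eᵢ/kT) / Z = (0·1.0000 + 0.142·0.37810 + 0.532·0.026153 + 0.540·0.024758 + 0.583·0.018441) / 1.4475 = 0.0634 eV.

0.0634 eV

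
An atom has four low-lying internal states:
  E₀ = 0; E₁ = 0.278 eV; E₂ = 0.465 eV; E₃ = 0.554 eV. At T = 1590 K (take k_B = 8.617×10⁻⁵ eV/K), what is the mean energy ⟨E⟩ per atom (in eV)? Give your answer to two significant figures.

0.052 eV

k_BT = 8.617×10⁻⁵ × 1590 K = 0.1370 eV.
Eᵢ/kT = 0, 2.029, 3.394, 4.044.
Z = Σ e^(−Eᵢ/kT) = e^(−0) + e^(−2.029) + e^(−3.394) + e^(−4.044) = 1.000 + 0.1315 + 0.03357 + 0.01753 = 1.183.
⟨E⟩ = Σ Eᵢ e^(−Eᵢ/kT) / Z = (0·1.000 + 0.278·0.1315 + 0.465·0.03357 + 0.554·0.01753) / 1.183 = 0.052 eV.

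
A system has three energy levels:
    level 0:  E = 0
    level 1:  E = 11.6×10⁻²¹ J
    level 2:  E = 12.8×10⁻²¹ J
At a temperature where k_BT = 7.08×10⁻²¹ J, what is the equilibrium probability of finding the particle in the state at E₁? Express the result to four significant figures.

Eᵢ/kT = 0, 1.63842, 1.80791.
Z = Σ e^(−Eᵢ/kT) = e^(−0) + e^(−1.63842) + e^(−1.80791) = 1.00000 + 0.194287 + 0.163997 = 1.35828.
P₁ = e^(−E₁/kT) / Z = 0.194287/1.35828 = 0.1430.

0.1430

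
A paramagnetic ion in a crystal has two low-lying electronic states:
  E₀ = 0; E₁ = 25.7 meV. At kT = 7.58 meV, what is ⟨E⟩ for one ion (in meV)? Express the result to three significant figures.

Eᵢ/kT = 0, 3.3905.
Z = Σ e^(−Eᵢ/kT) = e^(−0) + e^(−3.3905) = 1.0000 + 0.033692 = 1.0337.
⟨E⟩ = Σ Eᵢ e^(−Eᵢ/kT) / Z = (0·1.0000 + 25.7·0.033692) / 1.0337 = 0.838 meV.

0.838 meV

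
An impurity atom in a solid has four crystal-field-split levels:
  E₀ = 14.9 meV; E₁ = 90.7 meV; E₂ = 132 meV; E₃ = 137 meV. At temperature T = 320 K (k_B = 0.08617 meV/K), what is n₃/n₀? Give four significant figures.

0.01194

k_BT = 0.08617 × 320 K = 27.5744 meV.
n₃/n₀ = exp[−(E₃−E₀)/kT] = exp(−(122.1 meV)/(27.5744 meV)) = exp(-4.42802) = 0.01194.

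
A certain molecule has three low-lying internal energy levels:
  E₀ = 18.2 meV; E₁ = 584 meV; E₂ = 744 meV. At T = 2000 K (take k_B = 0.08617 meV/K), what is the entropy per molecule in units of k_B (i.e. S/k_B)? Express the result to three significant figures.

0.227

k_BT = 0.08617 × 2000 K = 172.34 meV.
Eᵢ/kT = 0.10561, 3.3887, 4.3170.
Z = Σ e^(−Eᵢ/kT) = e^(−0.10561) + e^(−3.3887) + e^(−4.3170) = 0.89978 + 0.033753 + 0.013340 = 0.94687.
⟨E⟩ = Σ EᵢPᵢ = 48.595 meV.
S/k_B = ln Z + ⟨E⟩/kT = ln(0.94687) + 48.595/172.34 = -0.054593 + 0.28197 = 0.227.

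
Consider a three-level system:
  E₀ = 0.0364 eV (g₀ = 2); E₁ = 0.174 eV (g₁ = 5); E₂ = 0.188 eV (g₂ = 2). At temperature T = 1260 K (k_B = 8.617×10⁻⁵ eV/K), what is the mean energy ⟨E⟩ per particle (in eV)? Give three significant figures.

0.105 eV

k_BT = 8.617×10⁻⁵ × 1260 K = 0.10857 eV.
Eᵢ/kT = 0.33527, 1.6027, 1.7316.
Z = Σ gᵢe^(−Eᵢ/kT) = 2·e^(−0.33527) + 5·e^(−1.6027) + 2·e^(−1.7316) = 1.4303 + 1.0068 + 0.35400 = 2.7911.
⟨E⟩ = Σ Eᵢ gᵢe^(−Eᵢ/kT) / Z = (0.0364·1.4303 + 0.174·1.0068 + 0.188·0.35400) / 2.7911 = 0.105 eV.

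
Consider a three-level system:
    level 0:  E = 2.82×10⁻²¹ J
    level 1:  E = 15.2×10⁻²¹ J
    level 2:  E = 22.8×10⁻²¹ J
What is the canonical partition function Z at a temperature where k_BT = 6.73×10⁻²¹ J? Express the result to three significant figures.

Z = 0.796

Eᵢ/kT = 0.41902, 2.2585, 3.3878.
Z = Σ e^(−Eᵢ/kT) = e^(−0.41902) + e^(−2.2585) + e^(−3.3878) = 0.65769 + 0.10451 + 0.033783 = 0.79598.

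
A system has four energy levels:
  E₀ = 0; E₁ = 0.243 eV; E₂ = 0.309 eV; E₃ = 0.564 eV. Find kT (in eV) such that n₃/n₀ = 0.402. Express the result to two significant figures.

n₃/n₀ = exp[−(E₃−E₀)/kT] = 0.402.
⇒ (E₃−E₀)/kT = ln(1/0.402) = ln(2.488) = 0.9115.
kT = 0.564 eV / 0.9115 = 0.62 eV.

0.62 eV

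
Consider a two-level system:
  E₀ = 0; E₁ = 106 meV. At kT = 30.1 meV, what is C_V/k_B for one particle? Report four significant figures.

Eᵢ/kT = 0, 3.52159.
Z = Σ e^(−Eᵢ/kT) = e^(−0) + e^(−3.52159) = 1.00000 + 0.0295524 = 1.02955.
⟨E⟩ = 3.04264 meV, ⟨E²⟩ = 322.520 meV².
C_V/k_B = (⟨E²⟩ − ⟨E⟩²)/(kT)² = (322.520 − 9.25766)/906.010 = 0.3458.

0.3458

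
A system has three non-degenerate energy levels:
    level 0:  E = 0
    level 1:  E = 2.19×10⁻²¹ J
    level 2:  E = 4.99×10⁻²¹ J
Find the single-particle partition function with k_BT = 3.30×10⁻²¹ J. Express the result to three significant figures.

Z = 1.74

Eᵢ/kT = 0, 0.66364, 1.5121.
Z = Σ e^(−Eᵢ/kT) = e^(−0) + e^(−0.66364) + e^(−1.5121) = 1.0000 + 0.51497 + 0.22045 = 1.7354.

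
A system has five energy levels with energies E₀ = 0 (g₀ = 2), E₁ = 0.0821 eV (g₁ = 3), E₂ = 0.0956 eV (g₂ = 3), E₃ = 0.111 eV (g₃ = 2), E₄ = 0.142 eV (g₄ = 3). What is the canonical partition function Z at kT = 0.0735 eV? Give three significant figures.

Z = 4.68

Eᵢ/kT = 0, 1.1170, 1.3007, 1.5102, 1.9320.
Z = Σ gᵢe^(−Eᵢ/kT) = 2·e^(−0) + 3·e^(−1.1170) + 3·e^(−1.3007) + 2·e^(−1.5102) + 3·e^(−1.9320) = 2.0000 + 0.98178 + 0.81702 + 0.44173 + 0.43457 = 4.6751.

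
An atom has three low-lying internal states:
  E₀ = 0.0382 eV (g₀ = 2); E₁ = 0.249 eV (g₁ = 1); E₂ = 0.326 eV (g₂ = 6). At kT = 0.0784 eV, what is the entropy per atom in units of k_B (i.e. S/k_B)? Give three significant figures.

1.13

Eᵢ/kT = 0.48724, 3.1760, 4.1582.
Z = Σ gᵢe^(−Eᵢ/kT) = 2·e^(−0.48724) + 1·e^(−3.1760) + 6·e^(−4.1582) = 1.2286 + 0.041752 + 0.093814 = 1.3642.
⟨E⟩ = Σ EᵢPᵢ = 0.064442 eV.
S/k_B = ln Z + ⟨E⟩/kT = ln(1.3642) + 0.064442/0.0784 = 0.31057 + 0.82196 = 1.13.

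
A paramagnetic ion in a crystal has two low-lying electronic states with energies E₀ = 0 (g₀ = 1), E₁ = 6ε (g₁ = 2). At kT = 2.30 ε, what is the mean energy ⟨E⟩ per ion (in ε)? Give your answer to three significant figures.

Eᵢ/kT = 0, 2.6087.
Z = Σ gᵢe^(−Eᵢ/kT) = 1·e^(−0) + 2·e^(−2.6087) = 1.0000 + 0.14726 = 1.1473.
⟨E⟩ = Σ Eᵢ gᵢe^(−Eᵢ/kT) / Z = (0·1.0000 + 6·0.14726) / 1.1473 = 0.770 ε.

0.770 ε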